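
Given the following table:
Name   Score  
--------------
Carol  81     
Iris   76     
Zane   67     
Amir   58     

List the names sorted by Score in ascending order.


Sorting by Score (ascending):
  Amir: 58
  Zane: 67
  Iris: 76
  Carol: 81


ANSWER: Amir, Zane, Iris, Carol


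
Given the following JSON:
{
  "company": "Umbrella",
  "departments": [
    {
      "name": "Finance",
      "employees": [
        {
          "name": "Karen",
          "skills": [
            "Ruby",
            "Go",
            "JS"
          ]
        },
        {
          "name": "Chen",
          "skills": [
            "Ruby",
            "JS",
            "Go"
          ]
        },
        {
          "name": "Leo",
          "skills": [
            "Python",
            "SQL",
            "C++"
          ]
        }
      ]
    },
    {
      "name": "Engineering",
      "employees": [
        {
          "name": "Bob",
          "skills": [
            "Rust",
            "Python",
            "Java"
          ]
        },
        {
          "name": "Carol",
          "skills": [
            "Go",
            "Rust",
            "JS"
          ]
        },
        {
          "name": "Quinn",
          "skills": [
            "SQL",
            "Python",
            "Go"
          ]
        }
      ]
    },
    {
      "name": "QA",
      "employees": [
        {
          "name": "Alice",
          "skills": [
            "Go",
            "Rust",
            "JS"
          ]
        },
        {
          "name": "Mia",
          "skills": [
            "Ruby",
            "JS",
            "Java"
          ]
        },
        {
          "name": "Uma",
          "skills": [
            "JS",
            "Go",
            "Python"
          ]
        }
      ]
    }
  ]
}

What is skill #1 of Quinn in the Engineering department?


Path: departments[1].employees[2].skills[0]
Value: SQL

ANSWER: SQL


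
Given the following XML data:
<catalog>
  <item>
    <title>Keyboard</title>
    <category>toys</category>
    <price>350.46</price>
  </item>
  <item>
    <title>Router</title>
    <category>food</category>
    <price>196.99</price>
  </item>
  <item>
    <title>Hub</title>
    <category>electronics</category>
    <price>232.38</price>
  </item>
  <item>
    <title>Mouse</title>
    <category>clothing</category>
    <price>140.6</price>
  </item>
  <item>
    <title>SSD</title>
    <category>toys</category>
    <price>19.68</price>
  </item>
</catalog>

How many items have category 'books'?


Scanning <item> elements for <category>books</category>:
Count: 0

ANSWER: 0


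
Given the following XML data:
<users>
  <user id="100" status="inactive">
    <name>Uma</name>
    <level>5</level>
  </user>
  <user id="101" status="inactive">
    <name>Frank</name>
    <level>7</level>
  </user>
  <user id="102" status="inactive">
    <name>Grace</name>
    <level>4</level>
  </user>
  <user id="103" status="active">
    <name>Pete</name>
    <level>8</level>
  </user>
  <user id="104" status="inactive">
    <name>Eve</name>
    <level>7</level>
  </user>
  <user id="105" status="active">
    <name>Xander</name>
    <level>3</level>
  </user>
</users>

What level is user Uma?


Finding user: Uma
<level>5</level>

ANSWER: 5


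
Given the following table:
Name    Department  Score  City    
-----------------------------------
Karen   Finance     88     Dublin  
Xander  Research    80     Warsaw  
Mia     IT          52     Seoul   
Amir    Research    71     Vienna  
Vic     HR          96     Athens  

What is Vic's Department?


Row 5: Vic
Department = HR

ANSWER: HR


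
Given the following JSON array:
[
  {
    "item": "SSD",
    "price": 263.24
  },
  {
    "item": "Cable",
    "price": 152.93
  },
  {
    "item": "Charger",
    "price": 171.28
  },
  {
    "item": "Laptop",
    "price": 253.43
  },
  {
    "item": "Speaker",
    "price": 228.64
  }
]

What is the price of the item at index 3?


Array index 3 -> Laptop
price = 253.43

ANSWER: 253.43


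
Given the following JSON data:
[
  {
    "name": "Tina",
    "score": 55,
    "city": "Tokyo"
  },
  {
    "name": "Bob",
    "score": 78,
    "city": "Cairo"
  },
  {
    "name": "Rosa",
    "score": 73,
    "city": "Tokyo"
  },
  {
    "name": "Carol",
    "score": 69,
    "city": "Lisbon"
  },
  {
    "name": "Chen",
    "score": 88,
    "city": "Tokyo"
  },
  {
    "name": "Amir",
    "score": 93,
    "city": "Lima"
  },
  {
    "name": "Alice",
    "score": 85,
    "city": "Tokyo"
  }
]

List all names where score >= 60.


Filtering records where score >= 60:
  Tina (score=55) -> no
  Bob (score=78) -> YES
  Rosa (score=73) -> YES
  Carol (score=69) -> YES
  Chen (score=88) -> YES
  Amir (score=93) -> YES
  Alice (score=85) -> YES


ANSWER: Bob, Rosa, Carol, Chen, Amir, Alice


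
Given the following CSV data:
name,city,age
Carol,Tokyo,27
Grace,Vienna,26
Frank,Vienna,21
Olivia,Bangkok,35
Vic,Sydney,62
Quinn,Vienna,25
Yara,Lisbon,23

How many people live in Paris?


Scanning city column for 'Paris':
Total matches: 0

ANSWER: 0


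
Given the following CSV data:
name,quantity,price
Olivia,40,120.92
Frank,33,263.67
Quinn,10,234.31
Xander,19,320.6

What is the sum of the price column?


Values in 'price' column:
  Row 1: 120.92
  Row 2: 263.67
  Row 3: 234.31
  Row 4: 320.6
Sum = 120.92 + 263.67 + 234.31 + 320.6 = 939.5

ANSWER: 939.5


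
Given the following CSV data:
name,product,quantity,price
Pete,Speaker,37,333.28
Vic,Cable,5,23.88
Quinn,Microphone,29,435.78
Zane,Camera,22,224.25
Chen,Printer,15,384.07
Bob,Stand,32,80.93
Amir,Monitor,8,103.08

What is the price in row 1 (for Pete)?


Row 1: Pete
Column 'price' = 333.28

ANSWER: 333.28


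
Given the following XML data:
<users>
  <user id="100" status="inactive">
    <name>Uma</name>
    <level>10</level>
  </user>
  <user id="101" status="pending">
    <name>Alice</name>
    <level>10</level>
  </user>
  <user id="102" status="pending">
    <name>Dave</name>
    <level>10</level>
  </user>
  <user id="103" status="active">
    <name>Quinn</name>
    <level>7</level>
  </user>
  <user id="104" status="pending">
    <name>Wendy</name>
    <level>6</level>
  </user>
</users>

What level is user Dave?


Finding user: Dave
<level>10</level>

ANSWER: 10


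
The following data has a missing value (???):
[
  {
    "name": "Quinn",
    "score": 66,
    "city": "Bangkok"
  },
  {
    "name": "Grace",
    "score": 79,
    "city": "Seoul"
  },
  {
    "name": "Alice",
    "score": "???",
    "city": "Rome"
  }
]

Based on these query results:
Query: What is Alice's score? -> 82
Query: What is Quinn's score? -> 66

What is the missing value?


The missing value is Alice's score
From query: Alice's score = 82

ANSWER: 82


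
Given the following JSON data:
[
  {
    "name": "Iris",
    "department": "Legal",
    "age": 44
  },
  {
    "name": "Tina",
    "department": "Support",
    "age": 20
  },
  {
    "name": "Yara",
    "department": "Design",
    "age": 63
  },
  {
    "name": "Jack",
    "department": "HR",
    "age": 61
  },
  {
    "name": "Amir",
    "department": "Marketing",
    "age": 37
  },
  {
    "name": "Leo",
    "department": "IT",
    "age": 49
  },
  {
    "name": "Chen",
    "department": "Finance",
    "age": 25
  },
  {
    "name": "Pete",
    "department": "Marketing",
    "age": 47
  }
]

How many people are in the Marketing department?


Scanning records for department = Marketing
  Record 4: Amir
  Record 7: Pete
Count: 2

ANSWER: 2


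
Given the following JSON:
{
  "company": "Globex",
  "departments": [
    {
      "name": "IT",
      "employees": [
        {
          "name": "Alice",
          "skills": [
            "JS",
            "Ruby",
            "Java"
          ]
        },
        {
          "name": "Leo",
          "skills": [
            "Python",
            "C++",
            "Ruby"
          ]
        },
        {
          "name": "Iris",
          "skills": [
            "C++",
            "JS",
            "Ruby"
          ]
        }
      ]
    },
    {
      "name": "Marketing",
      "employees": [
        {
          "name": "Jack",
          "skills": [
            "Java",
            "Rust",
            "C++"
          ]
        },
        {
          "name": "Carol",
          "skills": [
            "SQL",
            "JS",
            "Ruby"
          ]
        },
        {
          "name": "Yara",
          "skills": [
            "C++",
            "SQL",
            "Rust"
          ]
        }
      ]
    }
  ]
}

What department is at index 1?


Path: departments[1].name
Value: Marketing

ANSWER: Marketing


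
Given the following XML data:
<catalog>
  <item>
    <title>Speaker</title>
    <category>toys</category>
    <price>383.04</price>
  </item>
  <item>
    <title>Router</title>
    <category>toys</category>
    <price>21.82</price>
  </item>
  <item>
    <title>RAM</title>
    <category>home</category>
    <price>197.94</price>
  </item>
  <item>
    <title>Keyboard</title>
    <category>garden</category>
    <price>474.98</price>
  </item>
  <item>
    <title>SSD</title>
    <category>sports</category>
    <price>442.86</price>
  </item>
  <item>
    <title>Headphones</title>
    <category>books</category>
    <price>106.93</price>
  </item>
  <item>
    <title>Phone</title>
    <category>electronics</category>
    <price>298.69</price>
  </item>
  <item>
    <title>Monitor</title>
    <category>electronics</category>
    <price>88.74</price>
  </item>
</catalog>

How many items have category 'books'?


Scanning <item> elements for <category>books</category>:
  Item 6: Headphones -> MATCH
Count: 1

ANSWER: 1


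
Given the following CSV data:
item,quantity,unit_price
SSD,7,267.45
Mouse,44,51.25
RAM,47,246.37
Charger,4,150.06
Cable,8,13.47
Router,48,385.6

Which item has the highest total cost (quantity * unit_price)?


Computing row totals:
  SSD: 1872.15
  Mouse: 2255.0
  RAM: 11579.39
  Charger: 600.24
  Cable: 107.76
  Router: 18508.8
Maximum: Router (18508.8)

ANSWER: Router


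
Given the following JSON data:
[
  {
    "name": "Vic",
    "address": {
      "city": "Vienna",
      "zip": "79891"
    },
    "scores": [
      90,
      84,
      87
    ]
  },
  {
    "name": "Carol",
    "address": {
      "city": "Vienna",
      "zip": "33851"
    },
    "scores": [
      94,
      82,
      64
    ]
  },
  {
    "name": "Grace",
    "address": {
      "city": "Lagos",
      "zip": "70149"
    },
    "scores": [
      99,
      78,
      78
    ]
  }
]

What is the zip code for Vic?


Path: records[0].address.zip
Value: 79891

ANSWER: 79891


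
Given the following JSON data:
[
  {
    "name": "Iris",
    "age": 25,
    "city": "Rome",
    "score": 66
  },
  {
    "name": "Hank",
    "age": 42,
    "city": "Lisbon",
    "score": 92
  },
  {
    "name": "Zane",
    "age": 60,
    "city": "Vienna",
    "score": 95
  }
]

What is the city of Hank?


Looking up record where name = Hank
Record index: 1
Field 'city' = Lisbon

ANSWER: Lisbon


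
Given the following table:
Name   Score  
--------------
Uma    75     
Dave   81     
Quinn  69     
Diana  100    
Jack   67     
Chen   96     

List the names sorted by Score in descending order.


Sorting by Score (descending):
  Diana: 100
  Chen: 96
  Dave: 81
  Uma: 75
  Quinn: 69
  Jack: 67


ANSWER: Diana, Chen, Dave, Uma, Quinn, Jack


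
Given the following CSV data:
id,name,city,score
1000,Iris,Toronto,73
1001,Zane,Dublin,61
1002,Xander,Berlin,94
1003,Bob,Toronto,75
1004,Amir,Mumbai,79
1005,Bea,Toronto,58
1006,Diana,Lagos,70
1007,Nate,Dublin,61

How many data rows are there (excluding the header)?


Counting rows (excluding header):
Header: id,name,city,score
Data rows: 8

ANSWER: 8


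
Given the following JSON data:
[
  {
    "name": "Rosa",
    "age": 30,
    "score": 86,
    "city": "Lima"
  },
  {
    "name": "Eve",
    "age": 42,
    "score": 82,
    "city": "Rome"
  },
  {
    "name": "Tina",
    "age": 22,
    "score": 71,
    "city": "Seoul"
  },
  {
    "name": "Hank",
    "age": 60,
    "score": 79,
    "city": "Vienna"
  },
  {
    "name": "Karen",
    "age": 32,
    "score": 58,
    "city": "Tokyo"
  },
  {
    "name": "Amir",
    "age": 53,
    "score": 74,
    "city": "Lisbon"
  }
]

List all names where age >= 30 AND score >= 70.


Checking both conditions:
  Rosa (age=30, score=86) -> YES
  Eve (age=42, score=82) -> YES
  Tina (age=22, score=71) -> no
  Hank (age=60, score=79) -> YES
  Karen (age=32, score=58) -> no
  Amir (age=53, score=74) -> YES


ANSWER: Rosa, Eve, Hank, Amir


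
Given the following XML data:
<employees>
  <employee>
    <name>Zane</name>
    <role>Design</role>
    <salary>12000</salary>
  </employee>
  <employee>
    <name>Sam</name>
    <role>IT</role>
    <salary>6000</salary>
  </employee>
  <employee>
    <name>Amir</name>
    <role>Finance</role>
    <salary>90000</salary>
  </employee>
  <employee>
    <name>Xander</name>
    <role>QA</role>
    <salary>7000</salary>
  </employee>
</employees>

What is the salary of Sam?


Searching for <employee> with <name>Sam</name>
Found at position 2
<salary>6000</salary>

ANSWER: 6000


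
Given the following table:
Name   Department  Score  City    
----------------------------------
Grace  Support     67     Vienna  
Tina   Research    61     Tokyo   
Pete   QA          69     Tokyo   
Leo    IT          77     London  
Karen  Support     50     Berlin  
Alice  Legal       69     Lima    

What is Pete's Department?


Row 3: Pete
Department = QA

ANSWER: QA


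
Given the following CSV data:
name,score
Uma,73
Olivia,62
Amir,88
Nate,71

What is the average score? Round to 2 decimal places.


Scores: 73, 62, 88, 71
Sum = 294
Count = 4
Average = 294 / 4 = 73.50

ANSWER: 73.50


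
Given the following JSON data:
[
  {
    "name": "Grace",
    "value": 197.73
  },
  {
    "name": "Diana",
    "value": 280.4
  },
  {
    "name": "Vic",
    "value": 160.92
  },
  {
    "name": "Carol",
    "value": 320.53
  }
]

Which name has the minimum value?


Comparing values:
  Grace: 197.73
  Diana: 280.4
  Vic: 160.92
  Carol: 320.53
Minimum: Vic (160.92)

ANSWER: Vic


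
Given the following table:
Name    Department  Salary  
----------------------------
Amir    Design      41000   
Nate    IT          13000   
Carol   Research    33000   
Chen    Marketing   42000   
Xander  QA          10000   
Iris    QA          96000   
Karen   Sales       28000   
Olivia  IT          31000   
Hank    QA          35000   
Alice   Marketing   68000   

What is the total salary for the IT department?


IT department members:
  Nate: 13000
  Olivia: 31000
Total = 13000 + 31000 = 44000

ANSWER: 44000


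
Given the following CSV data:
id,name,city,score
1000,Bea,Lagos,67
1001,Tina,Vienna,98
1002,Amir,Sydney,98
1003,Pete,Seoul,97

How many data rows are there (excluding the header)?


Counting rows (excluding header):
Header: id,name,city,score
Data rows: 4

ANSWER: 4


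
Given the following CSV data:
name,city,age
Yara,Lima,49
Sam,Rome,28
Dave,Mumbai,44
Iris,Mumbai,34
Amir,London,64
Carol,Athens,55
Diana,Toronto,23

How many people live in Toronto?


Scanning city column for 'Toronto':
  Row 7: Diana -> MATCH
Total matches: 1

ANSWER: 1


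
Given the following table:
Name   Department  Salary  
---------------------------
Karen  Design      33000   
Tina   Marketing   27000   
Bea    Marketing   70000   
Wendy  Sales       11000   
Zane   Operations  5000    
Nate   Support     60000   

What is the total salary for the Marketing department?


Marketing department members:
  Tina: 27000
  Bea: 70000
Total = 27000 + 70000 = 97000

ANSWER: 97000


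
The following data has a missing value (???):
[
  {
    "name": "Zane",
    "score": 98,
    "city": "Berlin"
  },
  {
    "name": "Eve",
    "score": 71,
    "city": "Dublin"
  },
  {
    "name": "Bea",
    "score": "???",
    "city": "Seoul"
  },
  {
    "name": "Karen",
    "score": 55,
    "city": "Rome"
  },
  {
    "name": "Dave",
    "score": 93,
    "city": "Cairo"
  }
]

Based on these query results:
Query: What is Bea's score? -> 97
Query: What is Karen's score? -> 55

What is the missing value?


The missing value is Bea's score
From query: Bea's score = 97

ANSWER: 97


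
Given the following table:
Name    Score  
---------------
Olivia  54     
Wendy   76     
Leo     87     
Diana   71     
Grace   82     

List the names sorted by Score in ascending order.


Sorting by Score (ascending):
  Olivia: 54
  Diana: 71
  Wendy: 76
  Grace: 82
  Leo: 87


ANSWER: Olivia, Diana, Wendy, Grace, Leo


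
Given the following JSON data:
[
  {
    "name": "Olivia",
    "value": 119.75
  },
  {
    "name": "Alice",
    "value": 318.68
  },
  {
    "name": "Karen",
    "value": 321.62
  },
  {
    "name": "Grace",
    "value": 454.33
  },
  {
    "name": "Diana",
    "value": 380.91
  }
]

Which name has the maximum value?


Comparing values:
  Olivia: 119.75
  Alice: 318.68
  Karen: 321.62
  Grace: 454.33
  Diana: 380.91
Maximum: Grace (454.33)

ANSWER: Grace


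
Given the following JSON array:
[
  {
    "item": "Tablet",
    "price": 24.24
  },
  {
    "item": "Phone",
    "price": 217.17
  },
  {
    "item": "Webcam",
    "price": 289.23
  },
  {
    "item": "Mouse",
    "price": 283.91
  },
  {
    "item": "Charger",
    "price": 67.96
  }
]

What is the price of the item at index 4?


Array index 4 -> Charger
price = 67.96

ANSWER: 67.96


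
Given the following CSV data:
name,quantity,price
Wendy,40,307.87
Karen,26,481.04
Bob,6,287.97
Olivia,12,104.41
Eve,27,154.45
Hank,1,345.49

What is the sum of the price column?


Values in 'price' column:
  Row 1: 307.87
  Row 2: 481.04
  Row 3: 287.97
  Row 4: 104.41
  Row 5: 154.45
  Row 6: 345.49
Sum = 307.87 + 481.04 + 287.97 + 104.41 + 154.45 + 345.49 = 1681.23

ANSWER: 1681.23


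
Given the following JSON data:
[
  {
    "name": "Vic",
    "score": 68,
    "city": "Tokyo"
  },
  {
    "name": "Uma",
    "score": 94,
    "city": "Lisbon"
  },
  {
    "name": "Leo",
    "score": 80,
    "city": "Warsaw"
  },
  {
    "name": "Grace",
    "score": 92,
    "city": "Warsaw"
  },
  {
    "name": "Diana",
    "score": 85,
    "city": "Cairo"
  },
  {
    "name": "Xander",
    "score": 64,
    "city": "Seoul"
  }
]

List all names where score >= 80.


Filtering records where score >= 80:
  Vic (score=68) -> no
  Uma (score=94) -> YES
  Leo (score=80) -> YES
  Grace (score=92) -> YES
  Diana (score=85) -> YES
  Xander (score=64) -> no


ANSWER: Uma, Leo, Grace, Diana


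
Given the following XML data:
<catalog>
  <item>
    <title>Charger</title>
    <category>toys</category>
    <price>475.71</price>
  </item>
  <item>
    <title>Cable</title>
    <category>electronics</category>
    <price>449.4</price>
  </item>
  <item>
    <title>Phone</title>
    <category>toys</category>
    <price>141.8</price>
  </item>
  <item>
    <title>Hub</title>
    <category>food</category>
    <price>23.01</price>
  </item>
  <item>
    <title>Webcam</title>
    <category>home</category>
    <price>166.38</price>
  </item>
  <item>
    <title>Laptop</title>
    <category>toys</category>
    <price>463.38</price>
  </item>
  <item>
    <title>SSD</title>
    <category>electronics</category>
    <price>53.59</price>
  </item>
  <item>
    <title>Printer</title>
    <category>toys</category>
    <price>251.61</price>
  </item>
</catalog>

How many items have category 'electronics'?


Scanning <item> elements for <category>electronics</category>:
  Item 2: Cable -> MATCH
  Item 7: SSD -> MATCH
Count: 2

ANSWER: 2


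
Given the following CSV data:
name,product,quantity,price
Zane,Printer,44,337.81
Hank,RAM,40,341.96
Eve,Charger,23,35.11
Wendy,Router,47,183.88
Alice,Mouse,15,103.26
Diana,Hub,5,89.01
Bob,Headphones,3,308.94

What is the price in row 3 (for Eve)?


Row 3: Eve
Column 'price' = 35.11

ANSWER: 35.11


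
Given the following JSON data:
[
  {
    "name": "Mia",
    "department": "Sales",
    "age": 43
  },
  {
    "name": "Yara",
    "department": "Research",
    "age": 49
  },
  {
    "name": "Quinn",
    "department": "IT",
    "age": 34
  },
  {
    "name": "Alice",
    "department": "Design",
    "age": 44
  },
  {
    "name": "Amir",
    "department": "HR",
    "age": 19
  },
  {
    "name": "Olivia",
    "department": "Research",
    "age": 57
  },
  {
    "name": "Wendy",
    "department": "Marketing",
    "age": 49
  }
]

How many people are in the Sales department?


Scanning records for department = Sales
  Record 0: Mia
Count: 1

ANSWER: 1


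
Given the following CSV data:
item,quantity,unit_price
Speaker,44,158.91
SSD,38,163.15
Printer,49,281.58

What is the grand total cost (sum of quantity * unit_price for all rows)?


Computing row totals:
  Speaker: 44 * 158.91 = 6992.04
  SSD: 38 * 163.15 = 6199.7
  Printer: 49 * 281.58 = 13797.42
Grand total = 6992.04 + 6199.7 + 13797.42 = 26989.16

ANSWER: 26989.16


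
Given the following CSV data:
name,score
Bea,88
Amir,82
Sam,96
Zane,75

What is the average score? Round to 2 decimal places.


Scores: 88, 82, 96, 75
Sum = 341
Count = 4
Average = 341 / 4 = 85.25

ANSWER: 85.25


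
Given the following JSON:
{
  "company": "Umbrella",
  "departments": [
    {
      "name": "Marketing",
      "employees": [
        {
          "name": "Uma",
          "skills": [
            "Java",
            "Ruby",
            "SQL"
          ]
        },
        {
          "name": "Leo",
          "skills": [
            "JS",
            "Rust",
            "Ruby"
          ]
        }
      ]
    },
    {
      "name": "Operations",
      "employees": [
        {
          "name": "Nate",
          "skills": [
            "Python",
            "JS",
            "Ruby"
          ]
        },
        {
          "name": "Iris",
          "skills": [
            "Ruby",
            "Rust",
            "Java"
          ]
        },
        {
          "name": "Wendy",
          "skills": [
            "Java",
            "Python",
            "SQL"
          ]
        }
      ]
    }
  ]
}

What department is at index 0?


Path: departments[0].name
Value: Marketing

ANSWER: Marketing


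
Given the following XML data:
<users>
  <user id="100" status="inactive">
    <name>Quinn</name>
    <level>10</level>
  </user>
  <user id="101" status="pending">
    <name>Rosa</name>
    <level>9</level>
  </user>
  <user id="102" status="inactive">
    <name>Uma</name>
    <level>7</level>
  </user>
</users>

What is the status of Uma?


Finding user with name = Uma
user id="102" status="inactive"

ANSWER: inactive


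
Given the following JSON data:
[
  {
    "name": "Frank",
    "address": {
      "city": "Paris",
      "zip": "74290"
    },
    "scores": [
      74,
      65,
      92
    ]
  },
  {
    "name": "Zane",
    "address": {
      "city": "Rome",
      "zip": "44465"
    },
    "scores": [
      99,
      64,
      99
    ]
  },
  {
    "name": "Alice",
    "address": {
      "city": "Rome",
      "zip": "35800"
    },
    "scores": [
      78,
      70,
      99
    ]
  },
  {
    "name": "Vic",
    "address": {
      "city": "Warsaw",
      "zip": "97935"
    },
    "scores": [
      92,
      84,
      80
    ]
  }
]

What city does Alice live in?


Path: records[2].address.city
Value: Rome

ANSWER: Rome


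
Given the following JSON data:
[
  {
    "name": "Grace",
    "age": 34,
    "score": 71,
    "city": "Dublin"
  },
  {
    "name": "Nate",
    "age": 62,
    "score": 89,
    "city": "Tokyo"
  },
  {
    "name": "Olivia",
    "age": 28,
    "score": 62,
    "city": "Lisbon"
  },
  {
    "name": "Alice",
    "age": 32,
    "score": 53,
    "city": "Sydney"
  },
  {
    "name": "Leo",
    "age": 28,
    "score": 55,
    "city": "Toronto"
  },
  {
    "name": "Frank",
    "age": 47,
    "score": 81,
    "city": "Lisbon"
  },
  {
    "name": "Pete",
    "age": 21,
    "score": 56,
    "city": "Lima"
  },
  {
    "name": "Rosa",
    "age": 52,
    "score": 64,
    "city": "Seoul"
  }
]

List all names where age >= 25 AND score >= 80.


Checking both conditions:
  Grace (age=34, score=71) -> no
  Nate (age=62, score=89) -> YES
  Olivia (age=28, score=62) -> no
  Alice (age=32, score=53) -> no
  Leo (age=28, score=55) -> no
  Frank (age=47, score=81) -> YES
  Pete (age=21, score=56) -> no
  Rosa (age=52, score=64) -> no


ANSWER: Nate, Frank


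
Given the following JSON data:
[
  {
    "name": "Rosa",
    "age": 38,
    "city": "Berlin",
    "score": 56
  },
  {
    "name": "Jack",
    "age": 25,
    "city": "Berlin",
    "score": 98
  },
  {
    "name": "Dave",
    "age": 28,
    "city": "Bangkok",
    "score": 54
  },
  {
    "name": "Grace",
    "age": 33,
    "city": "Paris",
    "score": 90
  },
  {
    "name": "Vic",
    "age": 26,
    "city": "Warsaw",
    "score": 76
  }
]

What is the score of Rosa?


Looking up record where name = Rosa
Record index: 0
Field 'score' = 56

ANSWER: 56


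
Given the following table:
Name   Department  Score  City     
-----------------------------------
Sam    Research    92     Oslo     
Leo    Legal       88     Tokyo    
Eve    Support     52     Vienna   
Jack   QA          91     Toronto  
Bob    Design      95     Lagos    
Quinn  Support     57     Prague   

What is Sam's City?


Row 1: Sam
City = Oslo

ANSWER: Oslo


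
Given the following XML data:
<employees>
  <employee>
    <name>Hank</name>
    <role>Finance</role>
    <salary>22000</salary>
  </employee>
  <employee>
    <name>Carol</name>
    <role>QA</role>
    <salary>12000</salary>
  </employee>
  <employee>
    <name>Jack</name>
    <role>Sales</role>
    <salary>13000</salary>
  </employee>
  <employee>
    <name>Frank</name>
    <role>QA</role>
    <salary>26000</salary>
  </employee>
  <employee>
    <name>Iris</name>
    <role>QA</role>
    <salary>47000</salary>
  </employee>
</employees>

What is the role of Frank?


Searching for <employee> with <name>Frank</name>
Found at position 4
<role>QA</role>

ANSWER: QA


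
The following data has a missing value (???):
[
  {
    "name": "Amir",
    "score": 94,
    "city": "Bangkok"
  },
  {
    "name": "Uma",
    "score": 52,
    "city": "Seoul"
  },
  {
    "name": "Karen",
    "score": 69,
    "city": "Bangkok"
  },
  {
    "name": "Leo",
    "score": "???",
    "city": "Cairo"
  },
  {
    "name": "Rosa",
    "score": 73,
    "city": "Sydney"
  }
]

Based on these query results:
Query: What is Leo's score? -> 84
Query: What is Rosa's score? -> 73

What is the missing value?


The missing value is Leo's score
From query: Leo's score = 84

ANSWER: 84


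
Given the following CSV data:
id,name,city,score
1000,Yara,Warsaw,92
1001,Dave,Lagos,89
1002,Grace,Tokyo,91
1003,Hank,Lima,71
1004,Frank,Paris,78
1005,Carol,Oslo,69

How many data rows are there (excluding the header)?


Counting rows (excluding header):
Header: id,name,city,score
Data rows: 6

ANSWER: 6


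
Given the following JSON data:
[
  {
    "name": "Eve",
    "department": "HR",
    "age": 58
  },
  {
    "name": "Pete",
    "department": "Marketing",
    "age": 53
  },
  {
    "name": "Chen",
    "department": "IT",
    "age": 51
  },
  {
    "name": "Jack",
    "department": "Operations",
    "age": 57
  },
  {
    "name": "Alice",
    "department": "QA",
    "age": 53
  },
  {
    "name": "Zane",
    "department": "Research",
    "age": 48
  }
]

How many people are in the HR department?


Scanning records for department = HR
  Record 0: Eve
Count: 1

ANSWER: 1


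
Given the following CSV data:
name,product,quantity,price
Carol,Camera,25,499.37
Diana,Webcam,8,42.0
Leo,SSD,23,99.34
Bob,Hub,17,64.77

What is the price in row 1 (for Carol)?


Row 1: Carol
Column 'price' = 499.37

ANSWER: 499.37


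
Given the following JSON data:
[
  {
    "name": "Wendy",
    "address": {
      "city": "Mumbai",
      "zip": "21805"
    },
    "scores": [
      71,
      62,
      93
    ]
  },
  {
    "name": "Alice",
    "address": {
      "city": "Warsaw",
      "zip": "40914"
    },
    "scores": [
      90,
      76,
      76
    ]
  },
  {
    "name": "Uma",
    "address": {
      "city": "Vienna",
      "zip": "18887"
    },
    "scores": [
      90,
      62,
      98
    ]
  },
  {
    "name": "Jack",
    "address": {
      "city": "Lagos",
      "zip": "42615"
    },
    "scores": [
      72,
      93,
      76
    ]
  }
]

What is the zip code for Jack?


Path: records[3].address.zip
Value: 42615

ANSWER: 42615


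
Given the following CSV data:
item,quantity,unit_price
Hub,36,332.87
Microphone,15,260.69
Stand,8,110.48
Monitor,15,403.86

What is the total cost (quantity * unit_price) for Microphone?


Row: Microphone
quantity = 15
unit_price = 260.69
total = 15 * 260.69 = 3910.35

ANSWER: 3910.35


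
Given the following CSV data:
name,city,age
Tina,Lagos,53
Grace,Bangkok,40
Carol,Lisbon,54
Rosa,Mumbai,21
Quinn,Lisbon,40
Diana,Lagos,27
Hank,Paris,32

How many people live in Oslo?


Scanning city column for 'Oslo':
Total matches: 0

ANSWER: 0


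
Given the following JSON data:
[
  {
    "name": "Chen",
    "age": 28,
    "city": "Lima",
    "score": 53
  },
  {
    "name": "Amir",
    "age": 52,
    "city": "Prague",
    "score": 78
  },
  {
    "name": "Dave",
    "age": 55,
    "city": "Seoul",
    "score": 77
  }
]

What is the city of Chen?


Looking up record where name = Chen
Record index: 0
Field 'city' = Lima

ANSWER: Lima


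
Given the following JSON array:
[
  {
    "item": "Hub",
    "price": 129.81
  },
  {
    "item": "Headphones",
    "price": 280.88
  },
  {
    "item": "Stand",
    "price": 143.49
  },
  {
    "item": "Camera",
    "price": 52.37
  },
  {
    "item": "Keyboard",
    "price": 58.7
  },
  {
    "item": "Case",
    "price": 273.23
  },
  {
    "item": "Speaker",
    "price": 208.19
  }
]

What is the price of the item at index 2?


Array index 2 -> Stand
price = 143.49

ANSWER: 143.49


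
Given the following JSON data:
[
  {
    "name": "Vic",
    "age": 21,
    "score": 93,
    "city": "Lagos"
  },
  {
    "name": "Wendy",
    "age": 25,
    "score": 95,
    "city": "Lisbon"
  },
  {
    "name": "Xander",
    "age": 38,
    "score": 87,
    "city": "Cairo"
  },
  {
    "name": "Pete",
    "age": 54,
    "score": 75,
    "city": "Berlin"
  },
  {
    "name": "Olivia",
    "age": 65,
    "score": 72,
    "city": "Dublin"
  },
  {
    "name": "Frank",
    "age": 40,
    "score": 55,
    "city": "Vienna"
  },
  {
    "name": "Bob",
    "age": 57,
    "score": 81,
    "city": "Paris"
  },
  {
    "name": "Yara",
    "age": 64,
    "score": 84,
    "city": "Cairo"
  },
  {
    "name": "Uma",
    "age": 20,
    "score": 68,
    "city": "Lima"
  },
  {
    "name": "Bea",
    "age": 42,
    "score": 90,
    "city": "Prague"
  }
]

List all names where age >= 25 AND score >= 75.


Checking both conditions:
  Vic (age=21, score=93) -> no
  Wendy (age=25, score=95) -> YES
  Xander (age=38, score=87) -> YES
  Pete (age=54, score=75) -> YES
  Olivia (age=65, score=72) -> no
  Frank (age=40, score=55) -> no
  Bob (age=57, score=81) -> YES
  Yara (age=64, score=84) -> YES
  Uma (age=20, score=68) -> no
  Bea (age=42, score=90) -> YES


ANSWER: Wendy, Xander, Pete, Bob, Yara, Bea


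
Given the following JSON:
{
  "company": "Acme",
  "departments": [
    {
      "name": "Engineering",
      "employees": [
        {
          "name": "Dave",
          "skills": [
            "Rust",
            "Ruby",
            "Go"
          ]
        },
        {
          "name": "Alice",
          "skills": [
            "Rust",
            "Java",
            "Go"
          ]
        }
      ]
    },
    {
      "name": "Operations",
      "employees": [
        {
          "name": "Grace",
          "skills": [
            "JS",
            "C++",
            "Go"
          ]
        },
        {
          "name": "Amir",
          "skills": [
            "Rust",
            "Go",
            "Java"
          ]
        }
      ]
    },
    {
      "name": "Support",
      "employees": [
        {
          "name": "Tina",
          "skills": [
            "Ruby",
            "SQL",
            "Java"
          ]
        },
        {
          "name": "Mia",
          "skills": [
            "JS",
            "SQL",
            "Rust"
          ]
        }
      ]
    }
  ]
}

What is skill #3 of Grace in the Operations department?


Path: departments[1].employees[0].skills[2]
Value: Go

ANSWER: Go


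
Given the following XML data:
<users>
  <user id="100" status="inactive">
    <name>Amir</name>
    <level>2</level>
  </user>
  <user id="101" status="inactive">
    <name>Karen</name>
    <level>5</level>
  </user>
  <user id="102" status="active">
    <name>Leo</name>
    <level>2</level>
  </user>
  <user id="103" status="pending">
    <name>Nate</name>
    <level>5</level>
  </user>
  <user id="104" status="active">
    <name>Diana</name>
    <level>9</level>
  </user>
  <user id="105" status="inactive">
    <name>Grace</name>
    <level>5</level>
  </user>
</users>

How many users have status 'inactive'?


Counting users with status='inactive':
  Amir (id=100) -> MATCH
  Karen (id=101) -> MATCH
  Grace (id=105) -> MATCH
Count: 3

ANSWER: 3


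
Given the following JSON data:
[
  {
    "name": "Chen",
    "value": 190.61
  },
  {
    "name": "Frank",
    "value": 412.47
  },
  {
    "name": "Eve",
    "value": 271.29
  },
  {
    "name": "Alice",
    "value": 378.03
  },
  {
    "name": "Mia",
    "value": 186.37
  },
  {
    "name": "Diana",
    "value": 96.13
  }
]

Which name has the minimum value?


Comparing values:
  Chen: 190.61
  Frank: 412.47
  Eve: 271.29
  Alice: 378.03
  Mia: 186.37
  Diana: 96.13
Minimum: Diana (96.13)

ANSWER: Diana


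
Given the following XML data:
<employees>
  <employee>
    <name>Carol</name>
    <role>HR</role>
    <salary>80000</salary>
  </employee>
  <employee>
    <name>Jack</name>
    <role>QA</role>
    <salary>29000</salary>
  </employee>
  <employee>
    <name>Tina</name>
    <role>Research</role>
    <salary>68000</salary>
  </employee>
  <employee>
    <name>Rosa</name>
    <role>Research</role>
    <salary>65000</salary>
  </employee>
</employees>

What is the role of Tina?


Searching for <employee> with <name>Tina</name>
Found at position 3
<role>Research</role>

ANSWER: Research


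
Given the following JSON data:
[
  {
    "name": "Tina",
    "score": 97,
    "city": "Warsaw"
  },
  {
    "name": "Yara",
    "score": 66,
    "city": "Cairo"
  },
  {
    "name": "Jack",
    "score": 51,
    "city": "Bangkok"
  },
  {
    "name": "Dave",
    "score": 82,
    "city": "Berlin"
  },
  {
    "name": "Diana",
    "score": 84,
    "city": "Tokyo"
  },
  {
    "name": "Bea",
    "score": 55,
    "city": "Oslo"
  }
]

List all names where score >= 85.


Filtering records where score >= 85:
  Tina (score=97) -> YES
  Yara (score=66) -> no
  Jack (score=51) -> no
  Dave (score=82) -> no
  Diana (score=84) -> no
  Bea (score=55) -> no


ANSWER: Tina


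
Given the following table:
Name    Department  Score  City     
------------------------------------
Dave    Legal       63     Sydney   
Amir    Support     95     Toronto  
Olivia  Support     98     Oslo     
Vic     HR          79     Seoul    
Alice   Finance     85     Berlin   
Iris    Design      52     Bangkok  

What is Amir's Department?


Row 2: Amir
Department = Support

ANSWER: Support


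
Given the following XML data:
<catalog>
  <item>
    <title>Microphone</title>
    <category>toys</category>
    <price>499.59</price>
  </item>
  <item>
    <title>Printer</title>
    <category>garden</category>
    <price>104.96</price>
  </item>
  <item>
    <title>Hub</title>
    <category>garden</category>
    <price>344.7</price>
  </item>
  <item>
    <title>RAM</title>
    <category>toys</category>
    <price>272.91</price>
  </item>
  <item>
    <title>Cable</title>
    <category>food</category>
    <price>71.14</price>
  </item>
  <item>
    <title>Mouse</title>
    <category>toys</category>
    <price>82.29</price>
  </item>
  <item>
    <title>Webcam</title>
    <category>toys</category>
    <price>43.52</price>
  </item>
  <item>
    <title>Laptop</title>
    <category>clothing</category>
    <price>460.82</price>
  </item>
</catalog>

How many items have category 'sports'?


Scanning <item> elements for <category>sports</category>:
Count: 0

ANSWER: 0


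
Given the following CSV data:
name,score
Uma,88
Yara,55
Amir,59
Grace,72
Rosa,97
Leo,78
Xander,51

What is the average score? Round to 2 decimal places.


Scores: 88, 55, 59, 72, 97, 78, 51
Sum = 500
Count = 7
Average = 500 / 7 = 71.43

ANSWER: 71.43


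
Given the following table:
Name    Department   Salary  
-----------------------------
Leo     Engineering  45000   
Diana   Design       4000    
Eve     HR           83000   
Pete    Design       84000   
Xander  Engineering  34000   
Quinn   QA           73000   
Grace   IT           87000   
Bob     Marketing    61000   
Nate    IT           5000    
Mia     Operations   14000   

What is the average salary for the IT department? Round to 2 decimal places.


IT department members:
  Grace: 87000
  Nate: 5000
Sum = 92000
Count = 2
Average = 92000 / 2 = 46000.00

ANSWER: 46000.00


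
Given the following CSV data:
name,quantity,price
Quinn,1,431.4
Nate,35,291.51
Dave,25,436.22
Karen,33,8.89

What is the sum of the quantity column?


Values in 'quantity' column:
  Row 1: 1
  Row 2: 35
  Row 3: 25
  Row 4: 33
Sum = 1 + 35 + 25 + 33 = 94

ANSWER: 94


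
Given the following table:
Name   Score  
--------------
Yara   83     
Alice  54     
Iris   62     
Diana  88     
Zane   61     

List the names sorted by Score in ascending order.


Sorting by Score (ascending):
  Alice: 54
  Zane: 61
  Iris: 62
  Yara: 83
  Diana: 88


ANSWER: Alice, Zane, Iris, Yara, Diana


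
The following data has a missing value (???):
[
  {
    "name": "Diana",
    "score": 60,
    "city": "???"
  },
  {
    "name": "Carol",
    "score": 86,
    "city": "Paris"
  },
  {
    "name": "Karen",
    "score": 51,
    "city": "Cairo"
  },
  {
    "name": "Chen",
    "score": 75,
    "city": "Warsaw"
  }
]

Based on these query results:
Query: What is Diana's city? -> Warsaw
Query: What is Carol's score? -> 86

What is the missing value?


The missing value is Diana's city
From query: Diana's city = Warsaw

ANSWER: Warsaw


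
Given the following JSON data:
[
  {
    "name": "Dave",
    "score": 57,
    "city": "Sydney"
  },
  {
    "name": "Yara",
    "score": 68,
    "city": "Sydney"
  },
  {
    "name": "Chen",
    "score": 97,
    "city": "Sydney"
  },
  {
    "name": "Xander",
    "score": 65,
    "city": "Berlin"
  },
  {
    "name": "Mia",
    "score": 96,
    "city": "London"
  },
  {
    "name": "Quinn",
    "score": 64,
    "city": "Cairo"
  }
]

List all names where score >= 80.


Filtering records where score >= 80:
  Dave (score=57) -> no
  Yara (score=68) -> no
  Chen (score=97) -> YES
  Xander (score=65) -> no
  Mia (score=96) -> YES
  Quinn (score=64) -> no


ANSWER: Chen, Mia


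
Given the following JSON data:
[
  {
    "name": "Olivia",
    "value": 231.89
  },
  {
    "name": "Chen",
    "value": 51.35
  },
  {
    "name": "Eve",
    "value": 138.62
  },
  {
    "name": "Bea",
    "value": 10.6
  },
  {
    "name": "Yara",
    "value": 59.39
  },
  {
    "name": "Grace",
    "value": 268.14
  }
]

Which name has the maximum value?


Comparing values:
  Olivia: 231.89
  Chen: 51.35
  Eve: 138.62
  Bea: 10.6
  Yara: 59.39
  Grace: 268.14
Maximum: Grace (268.14)

ANSWER: Grace


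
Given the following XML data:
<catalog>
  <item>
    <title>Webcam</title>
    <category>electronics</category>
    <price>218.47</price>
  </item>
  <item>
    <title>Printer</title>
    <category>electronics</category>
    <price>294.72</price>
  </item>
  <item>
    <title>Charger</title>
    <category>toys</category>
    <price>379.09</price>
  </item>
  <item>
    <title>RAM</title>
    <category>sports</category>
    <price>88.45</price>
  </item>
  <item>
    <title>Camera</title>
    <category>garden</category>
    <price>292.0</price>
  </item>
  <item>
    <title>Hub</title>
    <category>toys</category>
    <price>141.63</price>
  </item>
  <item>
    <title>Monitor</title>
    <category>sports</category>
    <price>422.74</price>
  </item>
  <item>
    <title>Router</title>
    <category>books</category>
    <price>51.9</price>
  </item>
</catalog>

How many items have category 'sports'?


Scanning <item> elements for <category>sports</category>:
  Item 4: RAM -> MATCH
  Item 7: Monitor -> MATCH
Count: 2

ANSWER: 2
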